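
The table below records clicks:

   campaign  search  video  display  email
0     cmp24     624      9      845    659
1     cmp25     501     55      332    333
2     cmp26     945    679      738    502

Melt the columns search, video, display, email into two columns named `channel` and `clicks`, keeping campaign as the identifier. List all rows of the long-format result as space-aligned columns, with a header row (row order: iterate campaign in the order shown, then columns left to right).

Each (campaign, column) pair becomes one row: 3 × 4 = 12 rows.
For example, (cmp24, search) → clicks=624.

campaign  channel  clicks
cmp24     search   624   
cmp24     video    9     
cmp24     display  845   
cmp24     email    659   
cmp25     search   501   
cmp25     video    55    
cmp25     display  332   
cmp25     email    333   
cmp26     search   945   
cmp26     video    679   
cmp26     display  738   
cmp26     email    502   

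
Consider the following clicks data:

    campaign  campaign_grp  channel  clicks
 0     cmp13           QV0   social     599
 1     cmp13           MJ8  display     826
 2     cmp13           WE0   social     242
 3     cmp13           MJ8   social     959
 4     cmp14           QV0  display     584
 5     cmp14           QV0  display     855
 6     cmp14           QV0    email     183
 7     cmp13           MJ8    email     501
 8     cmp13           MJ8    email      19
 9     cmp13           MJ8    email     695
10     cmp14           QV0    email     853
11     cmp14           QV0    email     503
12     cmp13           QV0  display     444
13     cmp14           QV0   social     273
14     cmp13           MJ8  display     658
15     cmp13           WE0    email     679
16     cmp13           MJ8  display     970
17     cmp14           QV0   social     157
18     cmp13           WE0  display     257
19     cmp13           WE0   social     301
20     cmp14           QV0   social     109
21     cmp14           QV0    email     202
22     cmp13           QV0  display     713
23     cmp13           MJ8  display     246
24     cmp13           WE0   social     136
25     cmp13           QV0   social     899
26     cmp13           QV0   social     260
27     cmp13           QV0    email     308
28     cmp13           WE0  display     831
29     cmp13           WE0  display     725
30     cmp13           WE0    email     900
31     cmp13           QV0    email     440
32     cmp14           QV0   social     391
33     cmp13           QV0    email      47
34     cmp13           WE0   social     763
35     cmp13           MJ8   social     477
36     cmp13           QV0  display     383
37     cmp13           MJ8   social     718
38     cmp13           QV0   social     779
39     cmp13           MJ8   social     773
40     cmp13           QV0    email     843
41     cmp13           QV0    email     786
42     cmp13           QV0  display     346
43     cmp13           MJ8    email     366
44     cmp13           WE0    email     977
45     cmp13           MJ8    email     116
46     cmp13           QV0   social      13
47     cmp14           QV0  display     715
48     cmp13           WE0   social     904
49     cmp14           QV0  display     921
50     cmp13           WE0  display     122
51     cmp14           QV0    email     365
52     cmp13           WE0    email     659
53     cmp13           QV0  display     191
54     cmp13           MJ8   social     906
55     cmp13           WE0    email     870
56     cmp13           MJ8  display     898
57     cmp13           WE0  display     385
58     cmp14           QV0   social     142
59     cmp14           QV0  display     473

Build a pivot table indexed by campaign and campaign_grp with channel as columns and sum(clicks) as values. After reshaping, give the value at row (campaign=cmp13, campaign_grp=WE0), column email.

4085

Rows with campaign=cmp13, campaign_grp=WE0 and channel=email: clicks values are 679, 900, 977, 659, 870.
679 + 900 + 977 + 659 + 870 = 4085.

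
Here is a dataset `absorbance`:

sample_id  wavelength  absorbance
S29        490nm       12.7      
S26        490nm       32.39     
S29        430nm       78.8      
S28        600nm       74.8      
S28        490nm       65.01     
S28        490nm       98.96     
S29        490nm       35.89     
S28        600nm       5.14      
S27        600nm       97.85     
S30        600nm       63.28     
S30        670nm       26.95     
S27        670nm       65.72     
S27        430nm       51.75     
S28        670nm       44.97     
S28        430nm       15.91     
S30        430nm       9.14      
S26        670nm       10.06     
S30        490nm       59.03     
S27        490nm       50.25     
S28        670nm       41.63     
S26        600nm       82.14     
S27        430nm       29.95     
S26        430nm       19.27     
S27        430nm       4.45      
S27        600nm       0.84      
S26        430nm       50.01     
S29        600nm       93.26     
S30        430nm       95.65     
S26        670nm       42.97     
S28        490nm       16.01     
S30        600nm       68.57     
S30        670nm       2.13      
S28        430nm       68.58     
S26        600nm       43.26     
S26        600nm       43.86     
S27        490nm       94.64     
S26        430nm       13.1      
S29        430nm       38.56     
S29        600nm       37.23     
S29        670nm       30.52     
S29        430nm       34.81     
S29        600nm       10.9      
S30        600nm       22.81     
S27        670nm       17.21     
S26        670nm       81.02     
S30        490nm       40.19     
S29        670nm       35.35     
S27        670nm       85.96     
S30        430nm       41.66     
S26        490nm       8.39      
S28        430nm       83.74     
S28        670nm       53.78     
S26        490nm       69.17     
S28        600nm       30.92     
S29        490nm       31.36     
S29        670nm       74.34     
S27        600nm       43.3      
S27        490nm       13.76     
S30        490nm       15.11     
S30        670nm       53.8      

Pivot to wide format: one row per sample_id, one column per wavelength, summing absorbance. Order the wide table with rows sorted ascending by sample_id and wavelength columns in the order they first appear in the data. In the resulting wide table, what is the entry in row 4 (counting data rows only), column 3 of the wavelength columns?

141.39

With rows sorted ascending by sample_id, row 4 is sample_id=S29. wavelength columns in first-appearance order: 490nm, 430nm, 600nm, 670nm; column 3 is 600nm.
Long rows with sample_id=S29, wavelength=600nm: 93.26 + 37.23 + 10.9 = 141.39.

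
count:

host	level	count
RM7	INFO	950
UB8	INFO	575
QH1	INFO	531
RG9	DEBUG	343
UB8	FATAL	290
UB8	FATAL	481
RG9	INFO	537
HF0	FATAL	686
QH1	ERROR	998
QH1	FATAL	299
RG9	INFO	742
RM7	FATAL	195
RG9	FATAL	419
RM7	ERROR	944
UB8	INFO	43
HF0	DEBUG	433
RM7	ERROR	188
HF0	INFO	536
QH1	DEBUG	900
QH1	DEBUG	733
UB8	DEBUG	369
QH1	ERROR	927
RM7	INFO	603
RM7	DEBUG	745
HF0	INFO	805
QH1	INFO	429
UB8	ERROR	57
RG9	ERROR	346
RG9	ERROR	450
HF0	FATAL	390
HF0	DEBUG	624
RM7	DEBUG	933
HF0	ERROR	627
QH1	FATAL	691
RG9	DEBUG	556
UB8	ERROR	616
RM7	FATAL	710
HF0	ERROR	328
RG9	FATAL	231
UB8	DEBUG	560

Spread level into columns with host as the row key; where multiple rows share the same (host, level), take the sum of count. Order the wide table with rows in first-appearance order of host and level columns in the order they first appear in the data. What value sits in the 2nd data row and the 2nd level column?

929

With rows in first-appearance order of host, row 2 is host=UB8. level columns in first-appearance order: INFO, DEBUG, FATAL, ERROR; column 2 is DEBUG.
Long rows with host=UB8, level=DEBUG: 369 + 560 = 929.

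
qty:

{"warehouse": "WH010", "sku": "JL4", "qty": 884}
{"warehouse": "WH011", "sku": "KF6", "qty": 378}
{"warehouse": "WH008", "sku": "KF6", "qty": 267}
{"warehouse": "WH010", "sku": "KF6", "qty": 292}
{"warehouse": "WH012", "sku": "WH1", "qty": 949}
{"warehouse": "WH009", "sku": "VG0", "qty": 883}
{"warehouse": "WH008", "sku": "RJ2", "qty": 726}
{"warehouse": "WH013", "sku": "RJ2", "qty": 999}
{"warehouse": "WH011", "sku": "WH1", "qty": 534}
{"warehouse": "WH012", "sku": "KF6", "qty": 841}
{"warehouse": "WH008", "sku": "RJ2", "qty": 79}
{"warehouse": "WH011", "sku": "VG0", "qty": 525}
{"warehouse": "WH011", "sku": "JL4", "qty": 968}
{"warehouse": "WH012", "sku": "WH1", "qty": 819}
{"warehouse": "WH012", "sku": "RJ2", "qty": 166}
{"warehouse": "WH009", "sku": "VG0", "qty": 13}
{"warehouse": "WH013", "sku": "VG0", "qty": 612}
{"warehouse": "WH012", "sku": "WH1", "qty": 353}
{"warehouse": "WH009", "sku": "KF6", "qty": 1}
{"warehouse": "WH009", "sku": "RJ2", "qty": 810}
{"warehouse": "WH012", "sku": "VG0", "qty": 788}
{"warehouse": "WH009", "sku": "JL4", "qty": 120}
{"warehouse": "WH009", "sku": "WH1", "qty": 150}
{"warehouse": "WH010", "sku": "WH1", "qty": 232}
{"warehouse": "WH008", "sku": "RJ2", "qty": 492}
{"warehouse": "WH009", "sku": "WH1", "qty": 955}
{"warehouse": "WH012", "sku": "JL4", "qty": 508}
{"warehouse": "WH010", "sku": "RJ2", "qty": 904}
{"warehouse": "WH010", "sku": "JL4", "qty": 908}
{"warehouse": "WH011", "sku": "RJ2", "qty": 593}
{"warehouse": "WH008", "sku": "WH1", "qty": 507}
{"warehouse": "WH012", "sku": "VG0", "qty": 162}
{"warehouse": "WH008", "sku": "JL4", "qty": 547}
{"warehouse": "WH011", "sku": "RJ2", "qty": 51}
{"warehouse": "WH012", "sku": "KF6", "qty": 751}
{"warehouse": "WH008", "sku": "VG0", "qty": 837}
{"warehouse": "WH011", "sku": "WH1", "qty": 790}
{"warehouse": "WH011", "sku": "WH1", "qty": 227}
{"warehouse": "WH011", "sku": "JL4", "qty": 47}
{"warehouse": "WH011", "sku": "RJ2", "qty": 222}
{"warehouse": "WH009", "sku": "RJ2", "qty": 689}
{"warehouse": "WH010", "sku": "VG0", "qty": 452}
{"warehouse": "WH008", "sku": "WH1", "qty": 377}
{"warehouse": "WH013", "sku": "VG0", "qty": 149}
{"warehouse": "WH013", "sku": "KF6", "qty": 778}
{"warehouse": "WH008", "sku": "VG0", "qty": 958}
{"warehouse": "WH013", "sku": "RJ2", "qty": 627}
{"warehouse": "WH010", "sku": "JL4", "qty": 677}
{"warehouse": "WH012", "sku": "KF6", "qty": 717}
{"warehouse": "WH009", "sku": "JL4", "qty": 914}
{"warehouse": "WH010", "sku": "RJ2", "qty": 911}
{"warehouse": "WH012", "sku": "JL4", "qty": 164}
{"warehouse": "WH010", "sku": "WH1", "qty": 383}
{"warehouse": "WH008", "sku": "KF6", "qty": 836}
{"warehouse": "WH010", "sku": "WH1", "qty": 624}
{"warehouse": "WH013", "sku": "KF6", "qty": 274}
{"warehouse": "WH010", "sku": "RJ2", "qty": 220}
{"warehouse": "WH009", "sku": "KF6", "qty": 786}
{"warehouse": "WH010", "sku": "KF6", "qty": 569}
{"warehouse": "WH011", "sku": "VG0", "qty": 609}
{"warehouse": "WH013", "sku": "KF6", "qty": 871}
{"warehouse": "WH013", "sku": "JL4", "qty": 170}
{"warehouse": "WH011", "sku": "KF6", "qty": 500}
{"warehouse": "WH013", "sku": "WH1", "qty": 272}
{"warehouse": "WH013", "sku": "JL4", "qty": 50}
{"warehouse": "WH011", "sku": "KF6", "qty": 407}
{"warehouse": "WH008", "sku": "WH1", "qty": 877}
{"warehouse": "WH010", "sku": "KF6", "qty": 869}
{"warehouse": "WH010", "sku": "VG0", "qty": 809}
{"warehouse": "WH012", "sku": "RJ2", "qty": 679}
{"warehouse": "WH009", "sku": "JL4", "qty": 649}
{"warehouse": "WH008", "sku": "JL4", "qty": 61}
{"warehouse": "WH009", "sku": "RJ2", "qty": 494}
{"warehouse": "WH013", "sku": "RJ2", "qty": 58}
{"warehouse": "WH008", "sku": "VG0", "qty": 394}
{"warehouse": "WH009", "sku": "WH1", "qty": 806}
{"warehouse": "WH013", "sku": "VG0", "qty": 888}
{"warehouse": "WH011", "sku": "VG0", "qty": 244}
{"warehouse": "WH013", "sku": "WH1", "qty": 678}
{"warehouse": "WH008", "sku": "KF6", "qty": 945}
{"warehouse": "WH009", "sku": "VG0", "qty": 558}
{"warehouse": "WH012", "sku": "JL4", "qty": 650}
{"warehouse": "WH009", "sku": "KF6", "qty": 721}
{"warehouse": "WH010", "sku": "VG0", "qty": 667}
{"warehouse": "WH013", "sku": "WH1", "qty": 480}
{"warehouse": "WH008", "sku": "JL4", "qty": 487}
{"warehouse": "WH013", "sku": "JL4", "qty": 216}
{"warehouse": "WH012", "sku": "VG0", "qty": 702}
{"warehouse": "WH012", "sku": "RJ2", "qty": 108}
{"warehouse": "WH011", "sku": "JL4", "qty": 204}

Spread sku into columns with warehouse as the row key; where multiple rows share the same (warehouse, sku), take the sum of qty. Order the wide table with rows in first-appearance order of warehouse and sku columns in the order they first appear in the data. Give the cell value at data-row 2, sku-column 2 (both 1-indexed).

With rows in first-appearance order of warehouse, row 2 is warehouse=WH011. sku columns in first-appearance order: JL4, KF6, WH1, VG0, RJ2; column 2 is KF6.
Long rows with warehouse=WH011, sku=KF6: 378 + 500 + 407 = 1285.

1285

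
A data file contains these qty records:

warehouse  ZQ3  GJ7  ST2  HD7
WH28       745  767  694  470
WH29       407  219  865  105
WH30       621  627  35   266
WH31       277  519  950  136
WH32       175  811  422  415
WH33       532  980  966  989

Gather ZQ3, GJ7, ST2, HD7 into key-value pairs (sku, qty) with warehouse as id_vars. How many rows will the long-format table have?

24

6 warehouse values × 4 melted columns = 24 rows.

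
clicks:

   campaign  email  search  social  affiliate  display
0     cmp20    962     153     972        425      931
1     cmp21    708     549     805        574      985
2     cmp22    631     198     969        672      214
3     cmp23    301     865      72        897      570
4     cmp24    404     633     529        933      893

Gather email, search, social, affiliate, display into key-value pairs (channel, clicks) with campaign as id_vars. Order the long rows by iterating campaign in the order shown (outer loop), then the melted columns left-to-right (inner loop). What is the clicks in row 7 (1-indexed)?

25 rows total (5 × 5). Row 7: index ⌊(7-1)/5⌋ = 1 into campaign → cmp21; (7-1) mod 5 = 1 into the melted columns → search.
So row 7 is (cmp21, search, 549); clicks = 549.

549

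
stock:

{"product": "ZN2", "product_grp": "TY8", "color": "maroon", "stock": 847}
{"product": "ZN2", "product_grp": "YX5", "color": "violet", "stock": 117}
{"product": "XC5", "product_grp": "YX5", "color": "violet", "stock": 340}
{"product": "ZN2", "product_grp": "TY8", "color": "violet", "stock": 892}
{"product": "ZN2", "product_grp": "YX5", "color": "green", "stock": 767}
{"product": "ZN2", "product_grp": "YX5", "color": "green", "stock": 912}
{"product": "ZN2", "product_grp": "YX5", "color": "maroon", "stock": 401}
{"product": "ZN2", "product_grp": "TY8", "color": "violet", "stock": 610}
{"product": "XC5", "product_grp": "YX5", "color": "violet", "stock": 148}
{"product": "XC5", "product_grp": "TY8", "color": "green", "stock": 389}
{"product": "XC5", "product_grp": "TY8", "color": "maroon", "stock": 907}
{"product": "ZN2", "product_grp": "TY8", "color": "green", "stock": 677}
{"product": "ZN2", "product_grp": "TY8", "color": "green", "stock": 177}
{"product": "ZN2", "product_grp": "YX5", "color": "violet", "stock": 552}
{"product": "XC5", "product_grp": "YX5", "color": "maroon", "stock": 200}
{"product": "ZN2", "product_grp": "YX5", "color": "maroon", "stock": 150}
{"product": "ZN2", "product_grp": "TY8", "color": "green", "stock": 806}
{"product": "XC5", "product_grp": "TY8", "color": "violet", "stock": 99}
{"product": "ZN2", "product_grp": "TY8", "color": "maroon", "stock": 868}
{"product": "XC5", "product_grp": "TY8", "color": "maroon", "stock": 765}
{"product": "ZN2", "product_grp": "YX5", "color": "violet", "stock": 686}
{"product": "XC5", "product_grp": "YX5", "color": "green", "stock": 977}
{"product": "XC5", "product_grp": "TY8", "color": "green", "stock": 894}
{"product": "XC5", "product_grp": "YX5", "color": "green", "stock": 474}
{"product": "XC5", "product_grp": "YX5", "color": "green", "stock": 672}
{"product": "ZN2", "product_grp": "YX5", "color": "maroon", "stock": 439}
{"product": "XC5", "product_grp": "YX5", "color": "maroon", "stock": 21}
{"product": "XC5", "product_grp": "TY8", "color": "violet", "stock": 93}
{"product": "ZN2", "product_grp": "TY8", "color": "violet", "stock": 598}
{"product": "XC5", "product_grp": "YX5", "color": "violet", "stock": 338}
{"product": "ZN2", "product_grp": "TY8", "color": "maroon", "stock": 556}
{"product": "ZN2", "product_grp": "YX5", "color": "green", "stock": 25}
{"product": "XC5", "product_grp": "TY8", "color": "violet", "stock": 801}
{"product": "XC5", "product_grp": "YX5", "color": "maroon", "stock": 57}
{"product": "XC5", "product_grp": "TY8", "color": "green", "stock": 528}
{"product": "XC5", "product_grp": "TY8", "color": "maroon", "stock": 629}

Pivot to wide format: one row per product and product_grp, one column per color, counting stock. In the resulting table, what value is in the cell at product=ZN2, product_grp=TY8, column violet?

3

Rows with product=ZN2, product_grp=TY8 and color=violet: stock values are 892, 610, 598.
3 rows match — count = 3.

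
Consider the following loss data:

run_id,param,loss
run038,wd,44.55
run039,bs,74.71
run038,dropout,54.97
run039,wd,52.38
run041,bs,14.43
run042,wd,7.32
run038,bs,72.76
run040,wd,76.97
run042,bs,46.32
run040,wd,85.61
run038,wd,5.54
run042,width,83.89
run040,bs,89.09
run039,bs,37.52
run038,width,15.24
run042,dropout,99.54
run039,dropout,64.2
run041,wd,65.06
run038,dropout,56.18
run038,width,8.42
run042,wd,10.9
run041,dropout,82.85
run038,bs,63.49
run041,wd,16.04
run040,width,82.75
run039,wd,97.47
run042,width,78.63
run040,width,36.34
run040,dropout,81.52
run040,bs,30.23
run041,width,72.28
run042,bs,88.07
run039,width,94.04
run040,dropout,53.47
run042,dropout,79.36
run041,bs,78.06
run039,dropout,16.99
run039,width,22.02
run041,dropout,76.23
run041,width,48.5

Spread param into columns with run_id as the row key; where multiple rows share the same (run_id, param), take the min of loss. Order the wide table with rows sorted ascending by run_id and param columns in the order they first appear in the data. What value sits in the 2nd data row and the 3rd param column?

16.99

With rows sorted ascending by run_id, row 2 is run_id=run039. param columns in first-appearance order: wd, bs, dropout, width; column 3 is dropout.
Long rows with run_id=run039, param=dropout: min(64.2, 16.99) = 16.99.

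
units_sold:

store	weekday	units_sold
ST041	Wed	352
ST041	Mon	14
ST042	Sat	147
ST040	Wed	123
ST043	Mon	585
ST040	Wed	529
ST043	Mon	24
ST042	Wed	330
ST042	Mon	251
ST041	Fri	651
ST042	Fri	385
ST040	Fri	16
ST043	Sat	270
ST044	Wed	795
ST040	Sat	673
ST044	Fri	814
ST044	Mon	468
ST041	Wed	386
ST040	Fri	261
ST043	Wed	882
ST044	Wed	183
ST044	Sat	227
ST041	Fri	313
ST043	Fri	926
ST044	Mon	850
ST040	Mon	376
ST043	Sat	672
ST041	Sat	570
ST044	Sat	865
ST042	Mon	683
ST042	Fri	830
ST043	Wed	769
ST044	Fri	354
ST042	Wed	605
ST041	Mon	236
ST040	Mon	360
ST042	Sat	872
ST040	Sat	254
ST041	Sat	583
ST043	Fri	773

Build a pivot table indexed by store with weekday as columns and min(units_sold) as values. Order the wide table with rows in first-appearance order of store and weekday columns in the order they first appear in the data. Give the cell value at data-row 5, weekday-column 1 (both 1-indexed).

183

With rows in first-appearance order of store, row 5 is store=ST044. weekday columns in first-appearance order: Wed, Mon, Sat, Fri; column 1 is Wed.
Long rows with store=ST044, weekday=Wed: min(795, 183) = 183.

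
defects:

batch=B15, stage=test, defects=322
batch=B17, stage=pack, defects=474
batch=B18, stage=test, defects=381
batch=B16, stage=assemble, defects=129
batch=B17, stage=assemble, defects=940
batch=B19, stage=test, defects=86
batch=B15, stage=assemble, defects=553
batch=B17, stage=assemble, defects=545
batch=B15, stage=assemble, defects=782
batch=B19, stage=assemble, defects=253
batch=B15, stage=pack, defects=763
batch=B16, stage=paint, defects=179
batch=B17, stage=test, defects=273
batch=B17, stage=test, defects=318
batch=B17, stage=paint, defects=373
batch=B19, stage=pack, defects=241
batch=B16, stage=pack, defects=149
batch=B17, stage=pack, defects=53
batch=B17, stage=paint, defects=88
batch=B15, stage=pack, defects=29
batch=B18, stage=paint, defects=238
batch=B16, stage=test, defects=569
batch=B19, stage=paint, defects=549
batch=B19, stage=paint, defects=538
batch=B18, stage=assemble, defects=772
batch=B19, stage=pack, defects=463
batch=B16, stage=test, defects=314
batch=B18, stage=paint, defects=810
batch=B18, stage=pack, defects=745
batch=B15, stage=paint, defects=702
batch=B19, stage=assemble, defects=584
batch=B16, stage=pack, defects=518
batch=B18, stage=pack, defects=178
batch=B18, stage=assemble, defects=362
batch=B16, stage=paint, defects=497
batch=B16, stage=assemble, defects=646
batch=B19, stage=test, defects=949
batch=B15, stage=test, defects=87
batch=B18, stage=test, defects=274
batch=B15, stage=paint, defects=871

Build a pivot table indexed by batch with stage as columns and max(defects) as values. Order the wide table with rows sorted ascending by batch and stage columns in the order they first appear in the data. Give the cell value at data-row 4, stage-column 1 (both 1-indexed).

With rows sorted ascending by batch, row 4 is batch=B18. stage columns in first-appearance order: test, pack, assemble, paint; column 1 is test.
Long rows with batch=B18, stage=test: max(381, 274) = 381.

381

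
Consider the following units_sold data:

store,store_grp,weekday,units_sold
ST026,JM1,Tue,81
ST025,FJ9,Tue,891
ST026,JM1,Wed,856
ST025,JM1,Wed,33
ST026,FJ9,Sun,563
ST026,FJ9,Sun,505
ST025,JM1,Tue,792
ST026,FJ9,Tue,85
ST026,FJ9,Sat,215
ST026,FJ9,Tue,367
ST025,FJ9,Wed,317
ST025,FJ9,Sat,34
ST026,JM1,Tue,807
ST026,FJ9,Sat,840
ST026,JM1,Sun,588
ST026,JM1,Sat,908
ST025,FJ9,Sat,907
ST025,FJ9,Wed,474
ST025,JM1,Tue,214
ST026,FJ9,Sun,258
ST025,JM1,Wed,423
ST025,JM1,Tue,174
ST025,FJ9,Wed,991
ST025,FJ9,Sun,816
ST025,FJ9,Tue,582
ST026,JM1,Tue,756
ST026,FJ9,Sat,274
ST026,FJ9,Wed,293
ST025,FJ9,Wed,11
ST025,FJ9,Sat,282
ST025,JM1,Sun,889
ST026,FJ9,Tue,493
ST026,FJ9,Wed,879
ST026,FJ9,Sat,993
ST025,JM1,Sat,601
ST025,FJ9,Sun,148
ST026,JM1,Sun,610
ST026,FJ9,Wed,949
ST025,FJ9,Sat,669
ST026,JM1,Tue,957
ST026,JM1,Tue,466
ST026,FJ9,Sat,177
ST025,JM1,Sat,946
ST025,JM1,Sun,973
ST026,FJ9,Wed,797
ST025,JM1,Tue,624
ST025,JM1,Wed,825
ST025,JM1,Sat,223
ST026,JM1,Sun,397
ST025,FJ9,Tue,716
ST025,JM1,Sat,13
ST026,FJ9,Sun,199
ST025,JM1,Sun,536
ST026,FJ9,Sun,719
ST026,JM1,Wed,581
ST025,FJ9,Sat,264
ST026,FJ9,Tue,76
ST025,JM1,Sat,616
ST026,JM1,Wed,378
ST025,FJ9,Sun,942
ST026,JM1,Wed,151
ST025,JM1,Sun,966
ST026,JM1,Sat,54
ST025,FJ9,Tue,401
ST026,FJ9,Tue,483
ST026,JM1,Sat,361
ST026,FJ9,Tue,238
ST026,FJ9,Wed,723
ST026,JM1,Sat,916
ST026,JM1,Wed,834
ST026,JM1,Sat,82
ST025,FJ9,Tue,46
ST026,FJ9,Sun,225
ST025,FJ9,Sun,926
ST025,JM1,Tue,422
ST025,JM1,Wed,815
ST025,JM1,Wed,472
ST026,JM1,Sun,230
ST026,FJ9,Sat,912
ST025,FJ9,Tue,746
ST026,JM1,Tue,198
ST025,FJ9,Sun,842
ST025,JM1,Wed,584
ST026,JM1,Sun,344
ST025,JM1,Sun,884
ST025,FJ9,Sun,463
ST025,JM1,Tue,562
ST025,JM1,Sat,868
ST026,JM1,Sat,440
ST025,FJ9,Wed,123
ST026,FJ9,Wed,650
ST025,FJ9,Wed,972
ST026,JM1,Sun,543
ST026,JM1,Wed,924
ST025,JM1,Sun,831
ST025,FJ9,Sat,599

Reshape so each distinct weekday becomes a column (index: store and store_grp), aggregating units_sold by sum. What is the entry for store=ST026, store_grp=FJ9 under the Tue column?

1742

Rows with store=ST026, store_grp=FJ9 and weekday=Tue: units_sold values are 85, 367, 493, 76, 483, 238.
85 + 367 + 493 + 76 + 483 + 238 = 1742.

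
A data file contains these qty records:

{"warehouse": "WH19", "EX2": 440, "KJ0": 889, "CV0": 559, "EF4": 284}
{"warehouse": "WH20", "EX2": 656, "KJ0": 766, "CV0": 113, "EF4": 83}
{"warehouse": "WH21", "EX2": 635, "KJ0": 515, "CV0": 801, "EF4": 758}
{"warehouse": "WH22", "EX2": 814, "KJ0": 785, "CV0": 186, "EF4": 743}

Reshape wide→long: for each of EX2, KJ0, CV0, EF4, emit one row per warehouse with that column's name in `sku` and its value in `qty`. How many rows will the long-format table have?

16

4 warehouse values × 4 melted columns = 16 rows.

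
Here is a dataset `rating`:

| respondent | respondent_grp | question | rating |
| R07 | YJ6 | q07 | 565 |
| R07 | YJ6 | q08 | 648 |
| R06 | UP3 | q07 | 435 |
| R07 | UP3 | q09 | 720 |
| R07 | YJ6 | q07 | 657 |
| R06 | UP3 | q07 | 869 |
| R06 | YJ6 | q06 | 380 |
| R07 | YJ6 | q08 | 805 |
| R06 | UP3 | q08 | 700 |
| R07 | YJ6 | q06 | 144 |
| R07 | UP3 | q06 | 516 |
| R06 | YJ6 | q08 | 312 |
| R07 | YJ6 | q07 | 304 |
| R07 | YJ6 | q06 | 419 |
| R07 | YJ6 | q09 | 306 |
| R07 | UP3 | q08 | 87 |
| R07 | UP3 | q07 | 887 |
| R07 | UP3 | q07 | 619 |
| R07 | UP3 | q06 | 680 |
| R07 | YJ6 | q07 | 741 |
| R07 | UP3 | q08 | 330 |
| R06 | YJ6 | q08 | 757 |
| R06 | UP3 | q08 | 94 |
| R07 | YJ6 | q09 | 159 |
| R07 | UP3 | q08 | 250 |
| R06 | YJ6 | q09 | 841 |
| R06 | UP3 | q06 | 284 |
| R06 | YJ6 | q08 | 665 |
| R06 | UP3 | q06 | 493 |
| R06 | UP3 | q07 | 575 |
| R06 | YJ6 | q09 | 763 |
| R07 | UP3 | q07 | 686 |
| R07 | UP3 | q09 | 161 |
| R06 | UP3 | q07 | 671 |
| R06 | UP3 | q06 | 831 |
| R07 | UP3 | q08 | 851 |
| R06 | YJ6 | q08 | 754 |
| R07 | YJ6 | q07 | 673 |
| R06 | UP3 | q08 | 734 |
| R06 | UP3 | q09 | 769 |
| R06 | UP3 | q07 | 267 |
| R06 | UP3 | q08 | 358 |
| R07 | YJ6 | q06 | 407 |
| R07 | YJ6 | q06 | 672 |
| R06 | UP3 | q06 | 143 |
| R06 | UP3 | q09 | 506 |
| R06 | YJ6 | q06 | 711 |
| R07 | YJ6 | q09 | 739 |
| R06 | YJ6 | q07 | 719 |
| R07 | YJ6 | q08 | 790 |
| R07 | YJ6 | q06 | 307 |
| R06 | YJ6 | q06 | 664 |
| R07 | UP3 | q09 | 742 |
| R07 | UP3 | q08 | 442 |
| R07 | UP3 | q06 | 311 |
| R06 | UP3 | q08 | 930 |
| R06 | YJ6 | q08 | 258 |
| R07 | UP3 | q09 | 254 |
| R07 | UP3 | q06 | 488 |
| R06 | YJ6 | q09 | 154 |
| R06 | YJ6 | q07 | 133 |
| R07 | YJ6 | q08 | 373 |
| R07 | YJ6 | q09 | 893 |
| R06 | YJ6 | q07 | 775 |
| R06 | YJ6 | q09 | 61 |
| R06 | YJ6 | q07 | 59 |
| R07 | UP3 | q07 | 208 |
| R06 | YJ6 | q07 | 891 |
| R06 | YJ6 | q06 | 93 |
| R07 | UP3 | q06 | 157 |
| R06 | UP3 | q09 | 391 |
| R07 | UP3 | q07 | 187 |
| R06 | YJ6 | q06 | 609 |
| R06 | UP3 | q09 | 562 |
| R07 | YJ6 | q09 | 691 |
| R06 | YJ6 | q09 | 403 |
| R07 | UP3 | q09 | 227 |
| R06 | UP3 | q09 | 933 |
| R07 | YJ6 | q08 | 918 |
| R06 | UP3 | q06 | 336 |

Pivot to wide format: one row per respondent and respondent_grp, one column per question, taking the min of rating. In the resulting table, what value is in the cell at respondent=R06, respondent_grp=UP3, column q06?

Rows with respondent=R06, respondent_grp=UP3 and question=q06: rating values are 284, 493, 831, 143, 336.
min(284, 493, 831, 143, 336) = 143.

143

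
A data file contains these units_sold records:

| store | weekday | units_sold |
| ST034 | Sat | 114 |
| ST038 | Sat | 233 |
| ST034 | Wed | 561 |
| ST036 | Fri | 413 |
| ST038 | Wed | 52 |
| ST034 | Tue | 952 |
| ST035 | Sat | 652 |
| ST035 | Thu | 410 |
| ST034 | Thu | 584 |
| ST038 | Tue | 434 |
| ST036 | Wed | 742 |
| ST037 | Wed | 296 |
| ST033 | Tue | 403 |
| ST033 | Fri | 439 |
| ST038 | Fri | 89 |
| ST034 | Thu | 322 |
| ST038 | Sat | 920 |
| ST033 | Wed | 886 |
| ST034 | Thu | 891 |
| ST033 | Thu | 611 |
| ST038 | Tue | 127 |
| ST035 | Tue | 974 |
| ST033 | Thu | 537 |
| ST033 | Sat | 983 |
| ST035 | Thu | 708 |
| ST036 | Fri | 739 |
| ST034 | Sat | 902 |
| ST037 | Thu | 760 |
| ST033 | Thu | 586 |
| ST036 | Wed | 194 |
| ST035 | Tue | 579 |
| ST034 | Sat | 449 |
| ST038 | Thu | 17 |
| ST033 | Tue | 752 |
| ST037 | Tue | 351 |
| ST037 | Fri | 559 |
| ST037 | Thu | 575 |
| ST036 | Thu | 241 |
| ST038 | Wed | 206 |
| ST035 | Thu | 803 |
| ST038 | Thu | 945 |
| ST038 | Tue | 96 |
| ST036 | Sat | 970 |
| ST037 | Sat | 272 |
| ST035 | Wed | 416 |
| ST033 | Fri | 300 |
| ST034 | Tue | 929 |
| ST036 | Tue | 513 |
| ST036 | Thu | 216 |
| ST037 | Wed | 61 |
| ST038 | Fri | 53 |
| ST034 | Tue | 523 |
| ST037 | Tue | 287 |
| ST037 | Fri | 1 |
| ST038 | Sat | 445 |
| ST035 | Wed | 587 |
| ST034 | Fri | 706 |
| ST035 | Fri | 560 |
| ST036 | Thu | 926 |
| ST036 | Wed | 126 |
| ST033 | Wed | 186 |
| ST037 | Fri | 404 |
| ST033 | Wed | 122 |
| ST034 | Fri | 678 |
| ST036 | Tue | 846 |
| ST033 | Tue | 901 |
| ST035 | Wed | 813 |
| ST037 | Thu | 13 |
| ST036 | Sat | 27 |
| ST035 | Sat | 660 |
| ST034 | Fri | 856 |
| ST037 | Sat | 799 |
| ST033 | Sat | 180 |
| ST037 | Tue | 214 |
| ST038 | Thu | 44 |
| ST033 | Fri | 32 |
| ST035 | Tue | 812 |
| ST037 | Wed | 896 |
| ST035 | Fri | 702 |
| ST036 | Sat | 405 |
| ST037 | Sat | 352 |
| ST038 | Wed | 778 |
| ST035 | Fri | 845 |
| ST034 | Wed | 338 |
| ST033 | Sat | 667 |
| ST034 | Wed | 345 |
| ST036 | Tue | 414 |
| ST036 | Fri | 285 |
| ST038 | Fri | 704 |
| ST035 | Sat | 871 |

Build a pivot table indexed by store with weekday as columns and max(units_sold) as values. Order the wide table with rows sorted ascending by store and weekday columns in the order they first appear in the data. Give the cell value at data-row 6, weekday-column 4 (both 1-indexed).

434

With rows sorted ascending by store, row 6 is store=ST038. weekday columns in first-appearance order: Sat, Wed, Fri, Tue, Thu; column 4 is Tue.
Long rows with store=ST038, weekday=Tue: max(434, 127, 96) = 434.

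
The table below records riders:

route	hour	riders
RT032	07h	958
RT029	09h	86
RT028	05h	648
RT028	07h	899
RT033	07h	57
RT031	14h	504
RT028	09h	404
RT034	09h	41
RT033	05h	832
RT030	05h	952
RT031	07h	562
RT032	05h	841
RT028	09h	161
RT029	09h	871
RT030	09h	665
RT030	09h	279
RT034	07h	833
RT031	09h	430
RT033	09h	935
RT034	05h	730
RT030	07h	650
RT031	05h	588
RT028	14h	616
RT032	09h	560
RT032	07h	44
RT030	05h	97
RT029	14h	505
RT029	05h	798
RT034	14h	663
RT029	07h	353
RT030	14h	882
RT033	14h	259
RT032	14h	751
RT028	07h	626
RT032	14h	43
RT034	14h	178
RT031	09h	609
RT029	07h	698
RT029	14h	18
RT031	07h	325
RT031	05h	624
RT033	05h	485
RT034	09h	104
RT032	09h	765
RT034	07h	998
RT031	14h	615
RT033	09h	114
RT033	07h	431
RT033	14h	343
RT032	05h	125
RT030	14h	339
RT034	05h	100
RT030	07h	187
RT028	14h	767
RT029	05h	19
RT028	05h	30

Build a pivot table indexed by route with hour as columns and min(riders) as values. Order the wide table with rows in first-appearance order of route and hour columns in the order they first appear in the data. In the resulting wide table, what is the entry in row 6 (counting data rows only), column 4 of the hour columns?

178

With rows in first-appearance order of route, row 6 is route=RT034. hour columns in first-appearance order: 07h, 09h, 05h, 14h; column 4 is 14h.
Long rows with route=RT034, hour=14h: min(663, 178) = 178.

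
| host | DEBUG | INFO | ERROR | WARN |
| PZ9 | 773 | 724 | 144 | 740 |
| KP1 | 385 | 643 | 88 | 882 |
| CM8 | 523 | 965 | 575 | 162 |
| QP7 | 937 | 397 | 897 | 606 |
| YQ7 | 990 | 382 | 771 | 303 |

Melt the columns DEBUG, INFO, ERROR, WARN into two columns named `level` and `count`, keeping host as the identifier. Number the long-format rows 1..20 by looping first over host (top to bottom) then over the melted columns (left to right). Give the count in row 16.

606

20 rows total (5 × 4). Row 16: index ⌊(16-1)/4⌋ = 3 into host → QP7; (16-1) mod 4 = 3 into the melted columns → WARN.
So row 16 is (QP7, WARN, 606); count = 606.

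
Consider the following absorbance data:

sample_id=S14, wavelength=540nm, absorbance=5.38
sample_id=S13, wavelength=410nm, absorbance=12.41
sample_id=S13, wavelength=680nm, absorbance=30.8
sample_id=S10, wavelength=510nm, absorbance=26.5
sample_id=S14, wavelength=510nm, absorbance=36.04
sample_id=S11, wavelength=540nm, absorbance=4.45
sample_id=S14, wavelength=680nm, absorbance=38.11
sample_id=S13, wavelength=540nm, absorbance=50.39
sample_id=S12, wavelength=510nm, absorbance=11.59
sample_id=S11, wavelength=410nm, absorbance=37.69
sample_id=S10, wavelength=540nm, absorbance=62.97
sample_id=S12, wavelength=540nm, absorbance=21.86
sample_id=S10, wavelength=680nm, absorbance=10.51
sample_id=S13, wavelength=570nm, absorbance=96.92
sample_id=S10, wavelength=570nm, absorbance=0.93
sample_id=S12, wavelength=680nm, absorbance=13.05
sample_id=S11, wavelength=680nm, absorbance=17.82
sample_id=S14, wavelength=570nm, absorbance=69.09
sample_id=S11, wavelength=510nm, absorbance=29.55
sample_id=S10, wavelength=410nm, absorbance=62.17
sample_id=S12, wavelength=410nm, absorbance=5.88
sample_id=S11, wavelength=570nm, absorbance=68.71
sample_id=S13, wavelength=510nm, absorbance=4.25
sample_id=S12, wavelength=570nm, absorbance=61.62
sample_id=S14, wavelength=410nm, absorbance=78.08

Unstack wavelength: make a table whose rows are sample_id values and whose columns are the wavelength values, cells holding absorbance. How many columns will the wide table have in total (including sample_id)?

6

1 column for sample_id plus 5 distinct wavelength values → 6 columns.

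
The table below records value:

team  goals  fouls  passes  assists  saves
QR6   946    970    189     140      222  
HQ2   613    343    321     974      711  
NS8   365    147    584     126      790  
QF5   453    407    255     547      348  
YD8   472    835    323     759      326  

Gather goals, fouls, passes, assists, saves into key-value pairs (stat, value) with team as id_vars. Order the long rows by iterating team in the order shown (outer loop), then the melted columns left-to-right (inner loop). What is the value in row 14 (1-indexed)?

126

25 rows total (5 × 5). Row 14: index ⌊(14-1)/5⌋ = 2 into team → NS8; (14-1) mod 5 = 3 into the melted columns → assists.
So row 14 is (NS8, assists, 126); value = 126.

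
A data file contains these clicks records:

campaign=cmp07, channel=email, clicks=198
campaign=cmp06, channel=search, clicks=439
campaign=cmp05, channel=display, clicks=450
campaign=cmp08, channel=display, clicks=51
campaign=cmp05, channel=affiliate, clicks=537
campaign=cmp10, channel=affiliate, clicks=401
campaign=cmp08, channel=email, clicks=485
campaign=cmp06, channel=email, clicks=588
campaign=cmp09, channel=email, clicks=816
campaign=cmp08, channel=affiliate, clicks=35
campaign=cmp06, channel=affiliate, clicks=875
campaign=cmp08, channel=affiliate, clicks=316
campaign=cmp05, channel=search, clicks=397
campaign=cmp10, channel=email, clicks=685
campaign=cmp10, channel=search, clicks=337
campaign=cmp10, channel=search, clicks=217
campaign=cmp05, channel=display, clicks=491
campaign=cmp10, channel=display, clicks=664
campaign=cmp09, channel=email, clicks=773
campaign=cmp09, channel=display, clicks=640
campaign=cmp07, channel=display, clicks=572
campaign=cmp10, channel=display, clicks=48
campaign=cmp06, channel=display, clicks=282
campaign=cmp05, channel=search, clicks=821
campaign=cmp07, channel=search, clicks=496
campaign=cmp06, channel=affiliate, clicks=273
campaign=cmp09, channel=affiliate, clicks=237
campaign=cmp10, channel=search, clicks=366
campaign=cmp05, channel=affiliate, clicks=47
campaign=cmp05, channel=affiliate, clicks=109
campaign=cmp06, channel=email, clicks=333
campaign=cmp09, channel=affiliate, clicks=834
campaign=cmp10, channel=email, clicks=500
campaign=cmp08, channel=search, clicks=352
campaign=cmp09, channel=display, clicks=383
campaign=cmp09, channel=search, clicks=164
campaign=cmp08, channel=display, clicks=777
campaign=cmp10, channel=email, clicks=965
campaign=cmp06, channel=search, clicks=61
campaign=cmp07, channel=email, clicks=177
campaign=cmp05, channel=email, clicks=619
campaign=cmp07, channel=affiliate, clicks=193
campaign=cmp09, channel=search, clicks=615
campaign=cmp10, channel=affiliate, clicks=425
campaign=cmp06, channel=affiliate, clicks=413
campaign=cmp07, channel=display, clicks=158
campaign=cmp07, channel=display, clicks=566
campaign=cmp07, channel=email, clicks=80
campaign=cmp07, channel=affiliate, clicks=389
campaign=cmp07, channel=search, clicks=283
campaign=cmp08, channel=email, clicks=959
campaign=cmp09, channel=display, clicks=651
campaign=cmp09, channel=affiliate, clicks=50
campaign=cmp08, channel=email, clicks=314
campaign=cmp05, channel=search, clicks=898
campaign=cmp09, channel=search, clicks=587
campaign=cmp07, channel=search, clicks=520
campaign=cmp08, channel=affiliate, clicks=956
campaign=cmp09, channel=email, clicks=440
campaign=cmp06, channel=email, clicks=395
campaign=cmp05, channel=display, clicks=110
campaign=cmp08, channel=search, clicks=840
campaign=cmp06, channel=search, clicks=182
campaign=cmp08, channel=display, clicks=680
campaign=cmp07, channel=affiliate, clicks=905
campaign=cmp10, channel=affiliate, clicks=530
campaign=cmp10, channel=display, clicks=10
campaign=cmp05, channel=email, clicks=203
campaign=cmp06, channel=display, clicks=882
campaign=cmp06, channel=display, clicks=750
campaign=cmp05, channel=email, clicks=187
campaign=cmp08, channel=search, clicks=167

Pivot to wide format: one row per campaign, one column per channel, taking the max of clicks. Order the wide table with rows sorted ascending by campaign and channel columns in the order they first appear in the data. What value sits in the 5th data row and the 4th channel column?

With rows sorted ascending by campaign, row 5 is campaign=cmp09. channel columns in first-appearance order: email, search, display, affiliate; column 4 is affiliate.
Long rows with campaign=cmp09, channel=affiliate: max(237, 834, 50) = 834.

834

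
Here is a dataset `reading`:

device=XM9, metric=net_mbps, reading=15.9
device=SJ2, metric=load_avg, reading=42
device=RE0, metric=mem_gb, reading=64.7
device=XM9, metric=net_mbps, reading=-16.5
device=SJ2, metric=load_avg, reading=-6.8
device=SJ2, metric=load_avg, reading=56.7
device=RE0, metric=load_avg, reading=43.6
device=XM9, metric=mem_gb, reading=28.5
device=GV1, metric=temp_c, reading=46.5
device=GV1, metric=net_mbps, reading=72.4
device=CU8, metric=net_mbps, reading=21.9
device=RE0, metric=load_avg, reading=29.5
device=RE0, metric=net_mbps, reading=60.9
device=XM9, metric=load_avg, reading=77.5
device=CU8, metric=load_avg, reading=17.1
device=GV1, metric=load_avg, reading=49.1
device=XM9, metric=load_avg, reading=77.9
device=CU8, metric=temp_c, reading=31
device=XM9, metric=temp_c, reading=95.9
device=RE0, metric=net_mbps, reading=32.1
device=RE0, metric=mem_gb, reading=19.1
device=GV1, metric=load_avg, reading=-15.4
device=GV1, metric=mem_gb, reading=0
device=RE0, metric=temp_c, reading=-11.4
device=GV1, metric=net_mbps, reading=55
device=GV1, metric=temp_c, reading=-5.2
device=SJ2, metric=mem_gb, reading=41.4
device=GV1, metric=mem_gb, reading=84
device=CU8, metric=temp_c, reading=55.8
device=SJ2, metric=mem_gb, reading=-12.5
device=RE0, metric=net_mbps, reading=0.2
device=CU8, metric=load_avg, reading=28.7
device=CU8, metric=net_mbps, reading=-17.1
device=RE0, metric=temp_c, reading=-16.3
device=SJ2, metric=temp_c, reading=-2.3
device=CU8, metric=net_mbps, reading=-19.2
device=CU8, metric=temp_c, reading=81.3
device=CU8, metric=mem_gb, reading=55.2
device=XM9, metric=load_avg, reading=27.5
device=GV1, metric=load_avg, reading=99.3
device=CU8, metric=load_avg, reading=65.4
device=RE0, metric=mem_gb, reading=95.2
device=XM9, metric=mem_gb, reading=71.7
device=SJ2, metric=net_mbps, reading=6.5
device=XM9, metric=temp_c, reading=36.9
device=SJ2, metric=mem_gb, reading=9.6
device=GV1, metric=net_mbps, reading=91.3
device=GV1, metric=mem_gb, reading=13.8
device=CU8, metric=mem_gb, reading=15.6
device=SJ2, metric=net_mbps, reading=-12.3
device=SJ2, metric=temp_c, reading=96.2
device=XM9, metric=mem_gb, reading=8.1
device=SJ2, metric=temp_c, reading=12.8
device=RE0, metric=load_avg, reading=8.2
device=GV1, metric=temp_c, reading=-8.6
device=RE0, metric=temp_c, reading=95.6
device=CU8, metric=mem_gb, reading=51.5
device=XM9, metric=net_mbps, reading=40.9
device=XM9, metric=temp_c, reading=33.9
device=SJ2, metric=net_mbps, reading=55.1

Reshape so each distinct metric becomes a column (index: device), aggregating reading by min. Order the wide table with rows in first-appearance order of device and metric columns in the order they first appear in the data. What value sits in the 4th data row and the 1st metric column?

55

With rows in first-appearance order of device, row 4 is device=GV1. metric columns in first-appearance order: net_mbps, load_avg, mem_gb, temp_c; column 1 is net_mbps.
Long rows with device=GV1, metric=net_mbps: min(72.4, 55, 91.3) = 55.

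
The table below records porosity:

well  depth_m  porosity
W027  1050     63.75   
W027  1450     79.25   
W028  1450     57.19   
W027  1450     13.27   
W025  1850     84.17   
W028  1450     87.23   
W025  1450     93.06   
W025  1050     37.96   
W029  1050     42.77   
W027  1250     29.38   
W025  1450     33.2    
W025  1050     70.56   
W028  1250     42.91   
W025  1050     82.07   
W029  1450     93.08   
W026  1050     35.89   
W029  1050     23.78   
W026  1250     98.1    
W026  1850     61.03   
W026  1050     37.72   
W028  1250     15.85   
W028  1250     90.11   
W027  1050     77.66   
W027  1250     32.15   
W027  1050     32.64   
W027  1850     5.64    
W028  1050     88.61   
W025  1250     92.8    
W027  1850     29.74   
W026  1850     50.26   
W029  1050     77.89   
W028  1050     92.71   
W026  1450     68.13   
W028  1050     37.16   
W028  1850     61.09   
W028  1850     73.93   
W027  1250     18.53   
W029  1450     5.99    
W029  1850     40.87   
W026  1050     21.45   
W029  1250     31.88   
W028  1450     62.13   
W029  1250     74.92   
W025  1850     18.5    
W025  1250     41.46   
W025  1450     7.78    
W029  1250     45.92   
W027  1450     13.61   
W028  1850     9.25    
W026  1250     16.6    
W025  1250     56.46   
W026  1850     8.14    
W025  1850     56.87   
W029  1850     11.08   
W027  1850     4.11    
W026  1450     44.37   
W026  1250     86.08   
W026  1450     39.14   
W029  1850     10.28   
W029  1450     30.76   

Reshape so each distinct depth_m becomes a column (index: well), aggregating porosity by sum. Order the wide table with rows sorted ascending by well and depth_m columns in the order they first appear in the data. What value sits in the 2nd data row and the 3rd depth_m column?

119.43

With rows sorted ascending by well, row 2 is well=W026. depth_m columns in first-appearance order: 1050, 1450, 1850, 1250; column 3 is 1850.
Long rows with well=W026, depth_m=1850: 61.03 + 50.26 + 8.14 = 119.43.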